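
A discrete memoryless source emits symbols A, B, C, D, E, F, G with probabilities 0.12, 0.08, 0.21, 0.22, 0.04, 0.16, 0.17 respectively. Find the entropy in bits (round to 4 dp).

2.6553 bits

H = −Σ pᵢ log₂ pᵢ.
−0.12·log₂(0.12) = 0.3671
−0.08·log₂(0.08) = 0.2915
−0.21·log₂(0.21) = 0.4728
−0.22·log₂(0.22) = 0.4806
−0.04·log₂(0.04) = 0.1858
−0.16·log₂(0.16) = 0.4230
−0.17·log₂(0.17) = 0.4346
Sum ≈ 2.6553 → 2.6553 bits.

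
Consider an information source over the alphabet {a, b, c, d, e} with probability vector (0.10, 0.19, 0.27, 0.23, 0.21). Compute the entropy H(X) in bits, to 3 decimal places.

2.258 bits

H = −Σ pᵢ log₂ pᵢ.
−0.10·log₂(0.10) = 0.3322
−0.19·log₂(0.19) = 0.4552
−0.27·log₂(0.27) = 0.5100
−0.23·log₂(0.23) = 0.4877
−0.21·log₂(0.21) = 0.4728
Sum ≈ 2.2579 → 2.258 bits.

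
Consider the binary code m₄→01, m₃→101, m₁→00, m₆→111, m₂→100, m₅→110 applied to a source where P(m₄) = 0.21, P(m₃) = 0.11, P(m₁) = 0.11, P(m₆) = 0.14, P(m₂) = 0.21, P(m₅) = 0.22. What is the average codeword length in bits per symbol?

2.68 bits/symbol

L̄ = Σ pᵢ·ℓᵢ = 0.21·2 + 0.11·3 + 0.11·2 + 0.14·3 + 0.21·3 + 0.22·3 = 2.68 bits/symbol.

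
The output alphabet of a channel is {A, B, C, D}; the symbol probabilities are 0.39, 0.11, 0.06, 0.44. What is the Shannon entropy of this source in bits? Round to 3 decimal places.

1.645 bits

H = −Σ pᵢ log₂ pᵢ.
−0.39·log₂(0.39) = 0.5298
−0.11·log₂(0.11) = 0.3503
−0.06·log₂(0.06) = 0.2435
−0.44·log₂(0.44) = 0.5211
Sum ≈ 1.6448 → 1.645 bits.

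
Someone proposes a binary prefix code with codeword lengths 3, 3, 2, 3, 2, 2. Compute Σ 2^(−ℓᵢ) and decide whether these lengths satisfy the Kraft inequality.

With common denominator 2^3 = 8: Σ 2^(−ℓᵢ) = 1/8 + 1/8 + 2/8 + 1/8 + 2/8 + 2/8 = 9/8 = 1.125.
Kraft's inequality requires Σ ≤ 1; here Σ = 1.125 > 1, so no such prefix code exists.

1.125; no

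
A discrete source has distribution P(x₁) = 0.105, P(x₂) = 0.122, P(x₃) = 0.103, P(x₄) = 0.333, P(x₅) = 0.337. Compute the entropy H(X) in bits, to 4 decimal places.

H = −Σ pᵢ log₂ pᵢ.
−0.105·log₂(0.105) = 0.3414
−0.122·log₂(0.122) = 0.3703
−0.103·log₂(0.103) = 0.3378
−0.333·log₂(0.333) = 0.5283
−0.337·log₂(0.337) = 0.5288
Sum ≈ 2.1065 → 2.1065 bits.

2.1065 bits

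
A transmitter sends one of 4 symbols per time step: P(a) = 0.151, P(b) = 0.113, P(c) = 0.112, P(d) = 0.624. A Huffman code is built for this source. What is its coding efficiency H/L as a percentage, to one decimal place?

Entropy H = −Σ p log₂ p ≈ 1.5456 bits.
Huffman merges: 14/125+113/1000→9/40; 151/1000+9/40→47/125; 47/125+78/125→1. L = 1601/1000 ≈ 1.6010.
Efficiency = H/L = 1.5456/1.6010 = 96.5%.

96.5%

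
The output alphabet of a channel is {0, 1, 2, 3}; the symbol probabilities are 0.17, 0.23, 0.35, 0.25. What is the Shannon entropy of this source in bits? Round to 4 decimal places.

1.9524 bits

H = −Σ pᵢ log₂ pᵢ.
−0.17·log₂(0.17) = 0.4346
−0.23·log₂(0.23) = 0.4877
−0.35·log₂(0.35) = 0.5301
−0.25·log₂(0.25) = 0.5000
Sum ≈ 1.9524 → 1.9524 bits.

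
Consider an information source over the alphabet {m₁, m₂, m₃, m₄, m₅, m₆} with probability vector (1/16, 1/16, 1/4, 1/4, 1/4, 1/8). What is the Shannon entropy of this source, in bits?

2.375 bits

Each probability is a power of 1/2, so log₂(1/p) is an integer.
H = Σ p·log₂(1/p) = 1/16·4 + 1/16·4 + 1/4·2 + 1/4·2 + 1/4·2 + 1/8·3 = 2.375 bits.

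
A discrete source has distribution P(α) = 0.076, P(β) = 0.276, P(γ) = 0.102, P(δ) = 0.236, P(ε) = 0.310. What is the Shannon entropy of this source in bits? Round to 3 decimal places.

H = −Σ pᵢ log₂ pᵢ.
−0.076·log₂(0.076) = 0.2826
−0.276·log₂(0.276) = 0.5126
−0.102·log₂(0.102) = 0.3359
−0.236·log₂(0.236) = 0.4916
−0.310·log₂(0.310) = 0.5238
Sum ≈ 2.1465 → 2.146 bits.

2.146 bits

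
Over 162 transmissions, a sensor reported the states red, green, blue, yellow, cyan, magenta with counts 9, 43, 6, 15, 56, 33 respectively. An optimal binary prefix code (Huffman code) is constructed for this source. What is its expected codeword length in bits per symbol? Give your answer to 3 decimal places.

2.278 bits/symbol

Probabilities are the counts divided by 162.
Repeatedly combine the two least-probable nodes; the expected code length is the sum of the merged weights.
merge 1/27 + 1/18 → 5/54
merge 5/54 + 5/54 → 5/27
merge 5/27 + 11/54 → 7/18
merge 43/162 + 28/81 → 11/18
merge 7/18 + 11/18 → 1
L = 5/54 + 5/27 + 7/18 + 11/18 + 1 = 41/18 ≈ 2.278 bits/symbol.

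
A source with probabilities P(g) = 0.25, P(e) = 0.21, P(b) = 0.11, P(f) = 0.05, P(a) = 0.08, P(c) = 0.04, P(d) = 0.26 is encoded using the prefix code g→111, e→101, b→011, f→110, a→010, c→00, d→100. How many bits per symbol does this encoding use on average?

L̄ = Σ pᵢ·ℓᵢ = 0.25·3 + 0.21·3 + 0.11·3 + 0.05·3 + 0.08·3 + 0.04·2 + 0.26·3 = 2.96 bits/symbol.

2.96 bits/symbol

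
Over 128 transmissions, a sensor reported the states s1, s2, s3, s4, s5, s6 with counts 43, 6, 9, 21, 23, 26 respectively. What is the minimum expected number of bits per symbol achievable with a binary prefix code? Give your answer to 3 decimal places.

2.398 bits/symbol

Probabilities are the counts divided by 128.
Repeatedly combine the two least-probable nodes; the expected code length is the sum of the merged weights.
merge 3/64 + 9/128 → 15/128
merge 15/128 + 21/128 → 9/32
merge 23/128 + 13/64 → 49/128
merge 9/32 + 43/128 → 79/128
merge 49/128 + 79/128 → 1
L = 15/128 + 9/32 + 49/128 + 79/128 + 1 = 307/128 ≈ 2.398 bits/symbol.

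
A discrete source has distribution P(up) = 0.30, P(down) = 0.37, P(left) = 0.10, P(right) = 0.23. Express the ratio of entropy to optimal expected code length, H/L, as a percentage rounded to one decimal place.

95.5%

Entropy H = −Σ p log₂ p ≈ 1.8717 bits.
Huffman merges: 1/10+23/100→33/100; 3/10+33/100→63/100; 37/100+63/100→1. L = 49/25 ≈ 1.9600.
Efficiency = H/L = 1.8717/1.9600 = 95.5%.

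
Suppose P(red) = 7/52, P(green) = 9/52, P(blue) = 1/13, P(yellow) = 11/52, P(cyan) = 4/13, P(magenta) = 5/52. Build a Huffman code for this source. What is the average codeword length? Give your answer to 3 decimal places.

Repeatedly combine the two least-probable nodes; the expected code length is the sum of the merged weights.
merge 1/13 + 5/52 → 9/52
merge 7/52 + 9/52 → 4/13
merge 9/52 + 11/52 → 5/13
merge 4/13 + 4/13 → 8/13
merge 5/13 + 8/13 → 1
L = 9/52 + 4/13 + 5/13 + 8/13 + 1 = 129/52 ≈ 2.481 bits/symbol.

2.481 bits/symbol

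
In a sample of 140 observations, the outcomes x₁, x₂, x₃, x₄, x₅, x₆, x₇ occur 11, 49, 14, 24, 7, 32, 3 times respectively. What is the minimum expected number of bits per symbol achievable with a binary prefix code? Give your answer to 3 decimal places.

Probabilities are the counts divided by 140.
Repeatedly combine the two least-probable nodes; the expected code length is the sum of the merged weights.
merge 3/140 + 1/20 → 1/14
merge 1/14 + 11/140 → 3/20
merge 1/10 + 3/20 → 1/4
merge 6/35 + 8/35 → 2/5
merge 1/4 + 7/20 → 3/5
merge 2/5 + 3/5 → 1
L = 1/14 + 3/20 + 1/4 + 2/5 + 3/5 + 1 = 173/70 ≈ 2.471 bits/symbol.

2.471 bits/symbol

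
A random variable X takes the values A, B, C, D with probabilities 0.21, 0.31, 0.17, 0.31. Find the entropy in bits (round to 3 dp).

H = −Σ pᵢ log₂ pᵢ.
−0.21·log₂(0.21) = 0.4728
−0.31·log₂(0.31) = 0.5238
−0.17·log₂(0.17) = 0.4346
−0.31·log₂(0.31) = 0.5238
Sum ≈ 1.9550 → 1.955 bits.

1.955 bits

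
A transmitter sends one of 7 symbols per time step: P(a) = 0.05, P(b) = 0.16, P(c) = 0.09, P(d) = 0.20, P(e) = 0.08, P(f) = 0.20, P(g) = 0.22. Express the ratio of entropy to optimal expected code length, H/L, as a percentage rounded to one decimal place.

Entropy H = −Σ p log₂ p ≈ 2.6526 bits.
Huffman merges: 1/20+2/25→13/100; 9/100+13/100→11/50; 4/25+1/5→9/25; 1/5+11/50→21/50; 11/50+9/25→29/50; 21/50+29/50→1. L = 271/100 ≈ 2.7100.
Efficiency = H/L = 2.6526/2.7100 = 97.9%.

97.9%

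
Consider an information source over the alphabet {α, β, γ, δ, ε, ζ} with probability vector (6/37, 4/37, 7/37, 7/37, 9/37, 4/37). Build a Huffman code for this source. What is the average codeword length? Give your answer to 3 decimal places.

2.568 bits/symbol

Repeatedly combine the two least-probable nodes; the expected code length is the sum of the merged weights.
merge 4/37 + 4/37 → 8/37
merge 6/37 + 7/37 → 13/37
merge 7/37 + 8/37 → 15/37
merge 9/37 + 13/37 → 22/37
merge 15/37 + 22/37 → 1
L = 8/37 + 13/37 + 15/37 + 22/37 + 1 = 95/37 ≈ 2.568 bits/symbol.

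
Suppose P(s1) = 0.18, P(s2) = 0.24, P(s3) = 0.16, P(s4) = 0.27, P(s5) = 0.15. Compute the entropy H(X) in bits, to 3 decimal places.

2.283 bits

H = −Σ pᵢ log₂ pᵢ.
−0.18·log₂(0.18) = 0.4453
−0.24·log₂(0.24) = 0.4941
−0.16·log₂(0.16) = 0.4230
−0.27·log₂(0.27) = 0.5100
−0.15·log₂(0.15) = 0.4105
Sum ≈ 2.2830 → 2.283 bits.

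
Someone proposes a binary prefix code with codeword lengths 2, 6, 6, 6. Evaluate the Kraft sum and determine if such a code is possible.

0.296875; yes

With common denominator 2^6 = 64: Σ 2^(−ℓᵢ) = 16/64 + 1/64 + 1/64 + 1/64 = 19/64 = 0.296875.
Kraft's inequality requires Σ ≤ 1; here Σ = 0.296875 ≤ 1, so such a prefix code exists.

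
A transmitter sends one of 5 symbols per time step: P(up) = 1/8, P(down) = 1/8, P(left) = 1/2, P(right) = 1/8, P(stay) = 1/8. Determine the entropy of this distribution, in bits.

2 bits

Each probability is a power of 1/2, so log₂(1/p) is an integer.
H = Σ p·log₂(1/p) = 1/8·3 + 1/8·3 + 1/2·1 + 1/8·3 + 1/8·3 = 2 bits.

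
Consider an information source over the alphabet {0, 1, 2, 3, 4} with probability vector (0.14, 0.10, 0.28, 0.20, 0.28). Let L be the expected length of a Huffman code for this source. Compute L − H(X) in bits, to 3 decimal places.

Entropy H = −Σ p log₂ p ≈ 2.2221 bits.
Huffman merges: 1/10+7/50→6/25; 1/5+6/25→11/25; 7/25+7/25→14/25; 11/25+14/25→1. L = 56/25 ≈ 2.2400.
L − H = 2.2400 − 2.2221 = 0.018 bits.

0.018 bits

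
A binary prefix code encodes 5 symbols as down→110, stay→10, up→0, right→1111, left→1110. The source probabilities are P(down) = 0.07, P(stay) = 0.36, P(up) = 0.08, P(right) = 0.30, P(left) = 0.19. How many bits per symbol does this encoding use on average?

L̄ = Σ pᵢ·ℓᵢ = 0.07·3 + 0.36·2 + 0.08·1 + 0.30·4 + 0.19·4 = 2.97 bits/symbol.

2.97 bits/symbol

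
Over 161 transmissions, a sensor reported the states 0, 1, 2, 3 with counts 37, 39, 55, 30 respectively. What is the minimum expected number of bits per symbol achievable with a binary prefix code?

Probabilities are the counts divided by 161.
Repeatedly combine the two least-probable nodes; the expected code length is the sum of the merged weights.
merge 30/161 + 37/161 → 67/161
merge 39/161 + 55/161 → 94/161
merge 67/161 + 94/161 → 1
L = 67/161 + 94/161 + 1 = 2 bits/symbol.

2 bits/symbol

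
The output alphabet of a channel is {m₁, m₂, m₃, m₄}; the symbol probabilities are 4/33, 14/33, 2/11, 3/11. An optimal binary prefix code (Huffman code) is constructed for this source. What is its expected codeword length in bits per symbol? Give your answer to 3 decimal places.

1.879 bits/symbol

Repeatedly combine the two least-probable nodes; the expected code length is the sum of the merged weights.
merge 4/33 + 2/11 → 10/33
merge 3/11 + 10/33 → 19/33
merge 14/33 + 19/33 → 1
L = 10/33 + 19/33 + 1 = 62/33 ≈ 1.879 bits/symbol.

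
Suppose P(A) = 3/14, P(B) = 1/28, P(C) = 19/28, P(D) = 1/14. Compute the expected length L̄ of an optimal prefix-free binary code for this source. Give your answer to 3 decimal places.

1.429 bits/symbol

Repeatedly combine the two least-probable nodes; the expected code length is the sum of the merged weights.
merge 1/28 + 1/14 → 3/28
merge 3/28 + 3/14 → 9/28
merge 9/28 + 19/28 → 1
L = 3/28 + 9/28 + 1 = 10/7 ≈ 1.429 bits/symbol.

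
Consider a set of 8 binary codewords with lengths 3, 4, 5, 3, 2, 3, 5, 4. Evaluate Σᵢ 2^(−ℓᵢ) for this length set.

With common denominator 2^5 = 32: Σ 2^(−ℓᵢ) = 4/32 + 2/32 + 1/32 + 4/32 + 8/32 + 4/32 + 1/32 + 2/32 = 26/32 = 0.8125.

0.8125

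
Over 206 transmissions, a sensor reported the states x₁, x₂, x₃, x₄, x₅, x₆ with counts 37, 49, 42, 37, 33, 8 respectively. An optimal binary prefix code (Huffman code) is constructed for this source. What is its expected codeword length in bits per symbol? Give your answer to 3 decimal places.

2.558 bits/symbol

Probabilities are the counts divided by 206.
Repeatedly combine the two least-probable nodes; the expected code length is the sum of the merged weights.
merge 4/103 + 33/206 → 41/206
merge 37/206 + 37/206 → 37/103
merge 41/206 + 21/103 → 83/206
merge 49/206 + 37/103 → 123/206
merge 83/206 + 123/206 → 1
L = 41/206 + 37/103 + 83/206 + 123/206 + 1 = 527/206 ≈ 2.558 bits/symbol.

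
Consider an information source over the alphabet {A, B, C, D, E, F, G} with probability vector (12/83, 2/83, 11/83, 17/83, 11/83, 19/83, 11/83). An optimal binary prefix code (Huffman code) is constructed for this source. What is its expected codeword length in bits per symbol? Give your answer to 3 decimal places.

Repeatedly combine the two least-probable nodes; the expected code length is the sum of the merged weights.
merge 2/83 + 11/83 → 13/83
merge 11/83 + 11/83 → 22/83
merge 12/83 + 13/83 → 25/83
merge 17/83 + 19/83 → 36/83
merge 22/83 + 25/83 → 47/83
merge 36/83 + 47/83 → 1
L = 13/83 + 22/83 + 25/83 + 36/83 + 47/83 + 1 = 226/83 ≈ 2.723 bits/symbol.

2.723 bits/symbol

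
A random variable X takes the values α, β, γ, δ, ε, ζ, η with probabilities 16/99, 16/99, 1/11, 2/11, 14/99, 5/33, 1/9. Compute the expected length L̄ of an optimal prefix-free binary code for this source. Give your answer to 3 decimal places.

Repeatedly combine the two least-probable nodes; the expected code length is the sum of the merged weights.
merge 1/11 + 1/9 → 20/99
merge 14/99 + 5/33 → 29/99
merge 16/99 + 16/99 → 32/99
merge 2/11 + 20/99 → 38/99
merge 29/99 + 32/99 → 61/99
merge 38/99 + 61/99 → 1
L = 20/99 + 29/99 + 32/99 + 38/99 + 61/99 + 1 = 31/11 ≈ 2.818 bits/symbol.

2.818 bits/symbol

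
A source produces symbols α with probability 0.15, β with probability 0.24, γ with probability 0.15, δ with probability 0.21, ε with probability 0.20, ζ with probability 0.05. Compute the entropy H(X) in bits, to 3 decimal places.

2.469 bits

H = −Σ pᵢ log₂ pᵢ.
−0.15·log₂(0.15) = 0.4105
−0.24·log₂(0.24) = 0.4941
−0.15·log₂(0.15) = 0.4105
−0.21·log₂(0.21) = 0.4728
−0.20·log₂(0.20) = 0.4644
−0.05·log₂(0.05) = 0.2161
Sum ≈ 2.4685 → 2.469 bits.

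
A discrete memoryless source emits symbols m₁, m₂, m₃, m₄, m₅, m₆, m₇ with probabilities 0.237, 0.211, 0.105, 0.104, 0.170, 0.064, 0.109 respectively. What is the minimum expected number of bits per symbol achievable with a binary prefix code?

2.72 bits/symbol

Repeatedly combine the two least-probable nodes; the expected code length is the sum of the merged weights.
merge 8/125 + 13/125 → 21/125
merge 21/200 + 109/1000 → 107/500
merge 21/125 + 17/100 → 169/500
merge 211/1000 + 107/500 → 17/40
merge 237/1000 + 169/500 → 23/40
merge 17/40 + 23/40 → 1
L = 21/125 + 107/500 + 169/500 + 17/40 + 23/40 + 1 = 68/25 = 2.72 bits/symbol.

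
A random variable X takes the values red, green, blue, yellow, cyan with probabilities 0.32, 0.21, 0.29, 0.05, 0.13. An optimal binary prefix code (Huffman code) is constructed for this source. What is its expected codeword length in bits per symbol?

2.18 bits/symbol

Repeatedly combine the two least-probable nodes; the expected code length is the sum of the merged weights.
merge 1/20 + 13/100 → 9/50
merge 9/50 + 21/100 → 39/100
merge 29/100 + 8/25 → 61/100
merge 39/100 + 61/100 → 1
L = 9/50 + 39/100 + 61/100 + 1 = 109/50 = 2.18 bits/symbol.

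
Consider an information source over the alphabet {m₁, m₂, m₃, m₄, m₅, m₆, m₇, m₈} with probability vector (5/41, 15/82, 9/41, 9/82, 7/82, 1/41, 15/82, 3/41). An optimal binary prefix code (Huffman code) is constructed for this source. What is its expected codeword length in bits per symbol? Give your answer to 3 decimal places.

2.878 bits/symbol

Repeatedly combine the two least-probable nodes; the expected code length is the sum of the merged weights.
merge 1/41 + 3/41 → 4/41
merge 7/82 + 4/41 → 15/82
merge 9/82 + 5/41 → 19/82
merge 15/82 + 15/82 → 15/41
merge 15/82 + 9/41 → 33/82
merge 19/82 + 15/41 → 49/82
merge 33/82 + 49/82 → 1
L = 4/41 + 15/82 + 19/82 + 15/41 + 33/82 + 49/82 + 1 = 118/41 ≈ 2.878 bits/symbol.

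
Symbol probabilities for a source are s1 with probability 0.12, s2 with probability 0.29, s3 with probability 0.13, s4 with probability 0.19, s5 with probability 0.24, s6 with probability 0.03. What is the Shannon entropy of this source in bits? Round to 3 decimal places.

H = −Σ pᵢ log₂ pᵢ.
−0.12·log₂(0.12) = 0.3671
−0.29·log₂(0.29) = 0.5179
−0.13·log₂(0.13) = 0.3826
−0.19·log₂(0.19) = 0.4552
−0.24·log₂(0.24) = 0.4941
−0.03·log₂(0.03) = 0.1518
Sum ≈ 2.3687 → 2.369 bits.

2.369 bits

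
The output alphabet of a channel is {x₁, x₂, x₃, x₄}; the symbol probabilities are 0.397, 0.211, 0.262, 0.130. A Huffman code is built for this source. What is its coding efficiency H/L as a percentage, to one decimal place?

97.3%

Entropy H = −Σ p log₂ p ≈ 1.8917 bits.
Huffman merges: 13/100+211/1000→341/1000; 131/500+341/1000→603/1000; 397/1000+603/1000→1. L = 243/125 ≈ 1.9440.
Efficiency = H/L = 1.8917/1.9440 = 97.3%.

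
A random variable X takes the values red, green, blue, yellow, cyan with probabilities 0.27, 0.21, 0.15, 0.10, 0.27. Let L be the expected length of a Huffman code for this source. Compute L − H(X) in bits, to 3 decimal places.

Entropy H = −Σ p log₂ p ≈ 2.2356 bits.
Huffman merges: 1/10+3/20→1/4; 21/100+1/4→23/50; 27/100+27/100→27/50; 23/50+27/50→1. L = 9/4 ≈ 2.2500.
L − H = 2.2500 − 2.2356 = 0.014 bits.

0.014 bits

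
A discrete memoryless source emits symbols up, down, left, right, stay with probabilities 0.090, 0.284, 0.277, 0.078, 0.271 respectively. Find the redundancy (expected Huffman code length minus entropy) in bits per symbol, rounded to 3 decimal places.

Entropy H = −Σ p log₂ p ≈ 2.1390 bits.
Huffman merges: 39/500+9/100→21/125; 21/125+271/1000→439/1000; 277/1000+71/250→561/1000; 439/1000+561/1000→1. L = 271/125 ≈ 2.1680.
L − H = 2.1680 − 2.1390 = 0.029 bits.

0.029 bits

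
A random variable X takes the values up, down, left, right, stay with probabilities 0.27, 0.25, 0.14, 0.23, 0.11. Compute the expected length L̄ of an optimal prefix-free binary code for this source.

2.25 bits/symbol

Repeatedly combine the two least-probable nodes; the expected code length is the sum of the merged weights.
merge 11/100 + 7/50 → 1/4
merge 23/100 + 1/4 → 12/25
merge 1/4 + 27/100 → 13/25
merge 12/25 + 13/25 → 1
L = 1/4 + 12/25 + 13/25 + 1 = 9/4 = 2.25 bits/symbol.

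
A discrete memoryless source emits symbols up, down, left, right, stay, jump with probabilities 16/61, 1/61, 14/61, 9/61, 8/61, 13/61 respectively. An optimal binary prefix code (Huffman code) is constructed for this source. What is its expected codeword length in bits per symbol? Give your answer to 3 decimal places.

Repeatedly combine the two least-probable nodes; the expected code length is the sum of the merged weights.
merge 1/61 + 8/61 → 9/61
merge 9/61 + 9/61 → 18/61
merge 13/61 + 14/61 → 27/61
merge 16/61 + 18/61 → 34/61
merge 27/61 + 34/61 → 1
L = 9/61 + 18/61 + 27/61 + 34/61 + 1 = 149/61 ≈ 2.443 bits/symbol.

2.443 bits/symbol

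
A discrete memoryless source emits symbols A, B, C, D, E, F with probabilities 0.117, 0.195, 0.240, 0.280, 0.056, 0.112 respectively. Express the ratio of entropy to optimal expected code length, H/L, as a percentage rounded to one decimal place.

Entropy H = −Σ p log₂ p ≈ 2.4170 bits.
Huffman merges: 7/125+14/125→21/125; 117/1000+21/125→57/200; 39/200+6/25→87/200; 7/25+57/200→113/200; 87/200+113/200→1. L = 2453/1000 ≈ 2.4530.
Efficiency = H/L = 2.4170/2.4530 = 98.5%.

98.5%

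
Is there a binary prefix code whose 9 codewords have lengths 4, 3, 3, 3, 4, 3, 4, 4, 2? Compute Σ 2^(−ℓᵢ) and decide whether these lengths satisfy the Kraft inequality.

With common denominator 2^4 = 16: Σ 2^(−ℓᵢ) = 1/16 + 2/16 + 2/16 + 2/16 + 1/16 + 2/16 + 1/16 + 1/16 + 4/16 = 16/16 = 1.
Kraft's inequality requires Σ ≤ 1; here Σ = 1 ≤ 1, so such a prefix code exists.

1; yes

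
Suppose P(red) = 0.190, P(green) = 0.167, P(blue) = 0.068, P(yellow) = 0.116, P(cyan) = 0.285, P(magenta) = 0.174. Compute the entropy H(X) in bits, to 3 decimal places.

H = −Σ pᵢ log₂ pᵢ.
−0.190·log₂(0.190) = 0.4552
−0.167·log₂(0.167) = 0.4312
−0.068·log₂(0.068) = 0.2637
−0.116·log₂(0.116) = 0.3605
−0.285·log₂(0.285) = 0.5161
−0.174·log₂(0.174) = 0.4390
Sum ≈ 2.4658 → 2.466 bits.

2.466 bits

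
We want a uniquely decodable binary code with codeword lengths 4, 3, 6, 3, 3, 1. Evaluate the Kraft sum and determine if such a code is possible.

With common denominator 2^6 = 64: Σ 2^(−ℓᵢ) = 4/64 + 8/64 + 1/64 + 8/64 + 8/64 + 32/64 = 61/64 = 0.953125.
Kraft's inequality requires Σ ≤ 1; here Σ = 0.953125 ≤ 1, so such a prefix code exists.

0.953125; yes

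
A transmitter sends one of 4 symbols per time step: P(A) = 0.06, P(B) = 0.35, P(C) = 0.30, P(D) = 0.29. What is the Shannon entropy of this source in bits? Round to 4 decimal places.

H = −Σ pᵢ log₂ pᵢ.
−0.06·log₂(0.06) = 0.2435
−0.35·log₂(0.35) = 0.5301
−0.30·log₂(0.30) = 0.5211
−0.29·log₂(0.29) = 0.5179
Sum ≈ 1.8126 → 1.8126 bits.

1.8126 bits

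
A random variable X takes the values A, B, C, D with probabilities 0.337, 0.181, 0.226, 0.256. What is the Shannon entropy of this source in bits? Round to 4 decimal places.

1.9633 bits

H = −Σ pᵢ log₂ pᵢ.
−0.337·log₂(0.337) = 0.5288
−0.181·log₂(0.181) = 0.4463
−0.226·log₂(0.226) = 0.4849
−0.256·log₂(0.256) = 0.5032
Sum ≈ 1.9633 → 1.9633 bits.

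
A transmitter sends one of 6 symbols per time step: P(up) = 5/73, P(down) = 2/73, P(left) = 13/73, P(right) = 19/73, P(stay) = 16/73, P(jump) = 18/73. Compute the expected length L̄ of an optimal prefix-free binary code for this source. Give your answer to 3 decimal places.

Repeatedly combine the two least-probable nodes; the expected code length is the sum of the merged weights.
merge 2/73 + 5/73 → 7/73
merge 7/73 + 13/73 → 20/73
merge 16/73 + 18/73 → 34/73
merge 19/73 + 20/73 → 39/73
merge 34/73 + 39/73 → 1
L = 7/73 + 20/73 + 34/73 + 39/73 + 1 = 173/73 ≈ 2.370 bits/symbol.

2.370 bits/symbol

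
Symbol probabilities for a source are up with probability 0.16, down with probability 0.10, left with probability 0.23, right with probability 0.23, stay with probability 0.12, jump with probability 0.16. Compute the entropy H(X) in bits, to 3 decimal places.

H = −Σ pᵢ log₂ pᵢ.
−0.16·log₂(0.16) = 0.4230
−0.10·log₂(0.10) = 0.3322
−0.23·log₂(0.23) = 0.4877
−0.23·log₂(0.23) = 0.4877
−0.12·log₂(0.12) = 0.3671
−0.16·log₂(0.16) = 0.4230
Sum ≈ 2.5206 → 2.521 bits.

2.521 bits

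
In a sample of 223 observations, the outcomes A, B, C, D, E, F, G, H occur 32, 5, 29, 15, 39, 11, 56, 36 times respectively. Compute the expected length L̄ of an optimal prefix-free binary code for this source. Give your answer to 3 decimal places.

Probabilities are the counts divided by 223.
Repeatedly combine the two least-probable nodes; the expected code length is the sum of the merged weights.
merge 5/223 + 11/223 → 16/223
merge 15/223 + 16/223 → 31/223
merge 29/223 + 31/223 → 60/223
merge 32/223 + 36/223 → 68/223
merge 39/223 + 56/223 → 95/223
merge 60/223 + 68/223 → 128/223
merge 95/223 + 128/223 → 1
L = 16/223 + 31/223 + 60/223 + 68/223 + 95/223 + 128/223 + 1 = 621/223 ≈ 2.785 bits/symbol.

2.785 bits/symbol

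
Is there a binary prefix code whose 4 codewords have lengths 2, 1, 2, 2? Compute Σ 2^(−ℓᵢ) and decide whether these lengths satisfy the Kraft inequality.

With common denominator 2^2 = 4: Σ 2^(−ℓᵢ) = 1/4 + 2/4 + 1/4 + 1/4 = 5/4 = 1.25.
Kraft's inequality requires Σ ≤ 1; here Σ = 1.25 > 1, so no such prefix code exists.

1.25; no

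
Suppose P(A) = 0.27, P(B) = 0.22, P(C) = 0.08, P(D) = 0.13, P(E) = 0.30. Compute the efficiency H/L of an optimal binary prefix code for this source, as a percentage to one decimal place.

98.9%

Entropy H = −Σ p log₂ p ≈ 2.1858 bits.
Huffman merges: 2/25+13/100→21/100; 21/100+11/50→43/100; 27/100+3/10→57/100; 43/100+57/100→1. L = 221/100 ≈ 2.2100.
Efficiency = H/L = 2.1858/2.2100 = 98.9%.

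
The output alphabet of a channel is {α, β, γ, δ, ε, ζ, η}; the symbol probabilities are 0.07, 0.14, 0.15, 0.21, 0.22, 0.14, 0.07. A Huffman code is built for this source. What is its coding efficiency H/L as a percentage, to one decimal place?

Entropy H = −Σ p log₂ p ≈ 2.6953 bits.
Huffman merges: 7/100+7/100→7/50; 7/50+7/50→7/25; 7/50+3/20→29/100; 21/100+11/50→43/100; 7/25+29/100→57/100; 43/100+57/100→1. L = 271/100 ≈ 2.7100.
Efficiency = H/L = 2.6953/2.7100 = 99.5%.

99.5%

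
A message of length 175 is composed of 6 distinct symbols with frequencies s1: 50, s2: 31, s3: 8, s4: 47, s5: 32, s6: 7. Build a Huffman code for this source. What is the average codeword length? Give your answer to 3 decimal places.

Probabilities are the counts divided by 175.
Repeatedly combine the two least-probable nodes; the expected code length is the sum of the merged weights.
merge 1/25 + 8/175 → 3/35
merge 3/35 + 31/175 → 46/175
merge 32/175 + 46/175 → 78/175
merge 47/175 + 2/7 → 97/175
merge 78/175 + 97/175 → 1
L = 3/35 + 46/175 + 78/175 + 97/175 + 1 = 411/175 ≈ 2.349 bits/symbol.

2.349 bits/symbol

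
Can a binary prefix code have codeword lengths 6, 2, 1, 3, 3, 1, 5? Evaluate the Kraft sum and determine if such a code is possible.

With common denominator 2^6 = 64: Σ 2^(−ℓᵢ) = 1/64 + 16/64 + 32/64 + 8/64 + 8/64 + 32/64 + 2/64 = 99/64 = 1.546875.
Kraft's inequality requires Σ ≤ 1; here Σ = 1.546875 > 1, so no such prefix code exists.

1.546875; no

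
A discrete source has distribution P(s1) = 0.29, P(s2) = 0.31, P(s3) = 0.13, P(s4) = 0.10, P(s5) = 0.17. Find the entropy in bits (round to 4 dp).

2.1911 bits

H = −Σ pᵢ log₂ pᵢ.
−0.29·log₂(0.29) = 0.5179
−0.31·log₂(0.31) = 0.5238
−0.13·log₂(0.13) = 0.3826
−0.10·log₂(0.10) = 0.3322
−0.17·log₂(0.17) = 0.4346
Sum ≈ 2.1911 → 2.1911 bits.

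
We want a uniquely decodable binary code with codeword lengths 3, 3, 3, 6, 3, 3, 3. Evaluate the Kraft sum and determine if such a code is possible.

0.765625; yes

With common denominator 2^6 = 64: Σ 2^(−ℓᵢ) = 8/64 + 8/64 + 8/64 + 1/64 + 8/64 + 8/64 + 8/64 = 49/64 = 0.765625.
Kraft's inequality requires Σ ≤ 1; here Σ = 0.765625 ≤ 1, so such a prefix code exists.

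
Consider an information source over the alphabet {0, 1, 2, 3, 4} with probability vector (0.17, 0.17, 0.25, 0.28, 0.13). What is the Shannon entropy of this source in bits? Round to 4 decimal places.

2.2660 bits

H = −Σ pᵢ log₂ pᵢ.
−0.17·log₂(0.17) = 0.4346
−0.17·log₂(0.17) = 0.4346
−0.25·log₂(0.25) = 0.5000
−0.28·log₂(0.28) = 0.5142
−0.13·log₂(0.13) = 0.3826
Sum ≈ 2.2660 → 2.2660 bits.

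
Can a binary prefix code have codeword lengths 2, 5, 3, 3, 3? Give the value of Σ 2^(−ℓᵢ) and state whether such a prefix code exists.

0.65625; yes

With common denominator 2^5 = 32: Σ 2^(−ℓᵢ) = 8/32 + 1/32 + 4/32 + 4/32 + 4/32 = 21/32 = 0.65625.
Kraft's inequality requires Σ ≤ 1; here Σ = 0.65625 ≤ 1, so such a prefix code exists.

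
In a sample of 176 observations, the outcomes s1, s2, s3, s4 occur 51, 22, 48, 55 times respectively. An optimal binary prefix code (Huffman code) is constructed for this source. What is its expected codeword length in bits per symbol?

2 bits/symbol

Probabilities are the counts divided by 176.
Repeatedly combine the two least-probable nodes; the expected code length is the sum of the merged weights.
merge 1/8 + 3/11 → 35/88
merge 51/176 + 5/16 → 53/88
merge 35/88 + 53/88 → 1
L = 35/88 + 53/88 + 1 = 2 bits/symbol.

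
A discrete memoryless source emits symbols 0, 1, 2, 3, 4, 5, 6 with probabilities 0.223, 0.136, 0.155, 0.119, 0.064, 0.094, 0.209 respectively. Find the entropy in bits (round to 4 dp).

2.7030 bits

H = −Σ pᵢ log₂ pᵢ.
−0.223·log₂(0.223) = 0.4828
−0.136·log₂(0.136) = 0.3915
−0.155·log₂(0.155) = 0.4169
−0.119·log₂(0.119) = 0.3654
−0.064·log₂(0.064) = 0.2538
−0.094·log₂(0.094) = 0.3207
−0.209·log₂(0.209) = 0.4720
Sum ≈ 2.7030 → 2.7030 bits.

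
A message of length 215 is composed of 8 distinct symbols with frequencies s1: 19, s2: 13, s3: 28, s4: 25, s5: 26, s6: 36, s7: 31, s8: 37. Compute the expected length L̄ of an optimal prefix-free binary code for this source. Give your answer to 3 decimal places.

2.977 bits/symbol

Probabilities are the counts divided by 215.
Repeatedly combine the two least-probable nodes; the expected code length is the sum of the merged weights.
merge 13/215 + 19/215 → 32/215
merge 5/43 + 26/215 → 51/215
merge 28/215 + 31/215 → 59/215
merge 32/215 + 36/215 → 68/215
merge 37/215 + 51/215 → 88/215
merge 59/215 + 68/215 → 127/215
merge 88/215 + 127/215 → 1
L = 32/215 + 51/215 + 59/215 + 68/215 + 88/215 + 127/215 + 1 = 128/43 ≈ 2.977 bits/symbol.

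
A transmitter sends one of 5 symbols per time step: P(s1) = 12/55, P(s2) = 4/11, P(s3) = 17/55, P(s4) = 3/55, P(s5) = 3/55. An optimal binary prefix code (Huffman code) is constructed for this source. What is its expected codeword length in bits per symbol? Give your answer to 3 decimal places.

2.073 bits/symbol

Repeatedly combine the two least-probable nodes; the expected code length is the sum of the merged weights.
merge 3/55 + 3/55 → 6/55
merge 6/55 + 12/55 → 18/55
merge 17/55 + 18/55 → 7/11
merge 4/11 + 7/11 → 1
L = 6/55 + 18/55 + 7/11 + 1 = 114/55 ≈ 2.073 bits/symbol.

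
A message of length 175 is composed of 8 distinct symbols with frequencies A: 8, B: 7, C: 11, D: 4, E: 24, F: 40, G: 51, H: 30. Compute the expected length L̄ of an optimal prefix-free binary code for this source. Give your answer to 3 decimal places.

2.651 bits/symbol

Probabilities are the counts divided by 175.
Repeatedly combine the two least-probable nodes; the expected code length is the sum of the merged weights.
merge 4/175 + 1/25 → 11/175
merge 8/175 + 11/175 → 19/175
merge 11/175 + 19/175 → 6/35
merge 24/175 + 6/35 → 54/175
merge 6/35 + 8/35 → 2/5
merge 51/175 + 54/175 → 3/5
merge 2/5 + 3/5 → 1
L = 11/175 + 19/175 + 6/35 + 54/175 + 2/5 + 3/5 + 1 = 464/175 ≈ 2.651 bits/symbol.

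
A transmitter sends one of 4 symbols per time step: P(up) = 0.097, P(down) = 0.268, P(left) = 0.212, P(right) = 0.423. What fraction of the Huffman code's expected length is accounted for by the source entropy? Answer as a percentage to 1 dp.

Entropy H = −Σ p log₂ p ≈ 1.8351 bits.
Huffman merges: 97/1000+53/250→309/1000; 67/250+309/1000→577/1000; 423/1000+577/1000→1. L = 943/500 ≈ 1.8860.
Efficiency = H/L = 1.8351/1.8860 = 97.3%.

97.3%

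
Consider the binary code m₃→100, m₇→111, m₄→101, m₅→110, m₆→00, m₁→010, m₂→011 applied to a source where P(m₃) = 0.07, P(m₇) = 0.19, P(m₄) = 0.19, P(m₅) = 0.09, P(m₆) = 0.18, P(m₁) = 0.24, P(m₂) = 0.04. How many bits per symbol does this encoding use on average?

2.82 bits/symbol

L̄ = Σ pᵢ·ℓᵢ = 0.07·3 + 0.19·3 + 0.19·3 + 0.09·3 + 0.18·2 + 0.24·3 + 0.04·3 = 2.82 bits/symbol.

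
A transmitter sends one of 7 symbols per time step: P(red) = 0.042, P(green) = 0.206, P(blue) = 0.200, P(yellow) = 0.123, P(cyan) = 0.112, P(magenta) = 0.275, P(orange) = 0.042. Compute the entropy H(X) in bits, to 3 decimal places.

H = −Σ pᵢ log₂ pᵢ.
−0.042·log₂(0.042) = 0.1921
−0.206·log₂(0.206) = 0.4695
−0.200·log₂(0.200) = 0.4644
−0.123·log₂(0.123) = 0.3719
−0.112·log₂(0.112) = 0.3537
−0.275·log₂(0.275) = 0.5122
−0.042·log₂(0.042) = 0.1921
Sum ≈ 2.5559 → 2.556 bits.

2.556 bits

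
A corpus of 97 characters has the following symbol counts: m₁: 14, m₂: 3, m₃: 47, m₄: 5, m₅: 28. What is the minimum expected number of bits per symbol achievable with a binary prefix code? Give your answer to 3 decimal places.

Probabilities are the counts divided by 97.
Repeatedly combine the two least-probable nodes; the expected code length is the sum of the merged weights.
merge 3/97 + 5/97 → 8/97
merge 8/97 + 14/97 → 22/97
merge 22/97 + 28/97 → 50/97
merge 47/97 + 50/97 → 1
L = 8/97 + 22/97 + 50/97 + 1 = 177/97 ≈ 1.825 bits/symbol.

1.825 bits/symbol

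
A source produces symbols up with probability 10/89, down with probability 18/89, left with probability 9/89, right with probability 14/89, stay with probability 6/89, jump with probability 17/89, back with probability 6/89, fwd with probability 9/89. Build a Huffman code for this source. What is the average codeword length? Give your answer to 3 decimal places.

2.933 bits/symbol

Repeatedly combine the two least-probable nodes; the expected code length is the sum of the merged weights.
merge 6/89 + 6/89 → 12/89
merge 9/89 + 9/89 → 18/89
merge 10/89 + 12/89 → 22/89
merge 14/89 + 17/89 → 31/89
merge 18/89 + 18/89 → 36/89
merge 22/89 + 31/89 → 53/89
merge 36/89 + 53/89 → 1
L = 12/89 + 18/89 + 22/89 + 31/89 + 36/89 + 53/89 + 1 = 261/89 ≈ 2.933 bits/symbol.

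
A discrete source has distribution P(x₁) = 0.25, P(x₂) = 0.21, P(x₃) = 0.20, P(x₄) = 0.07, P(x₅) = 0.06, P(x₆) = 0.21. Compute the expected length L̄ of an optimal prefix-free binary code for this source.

2.46 bits/symbol

Repeatedly combine the two least-probable nodes; the expected code length is the sum of the merged weights.
merge 3/50 + 7/100 → 13/100
merge 13/100 + 1/5 → 33/100
merge 21/100 + 21/100 → 21/50
merge 1/4 + 33/100 → 29/50
merge 21/50 + 29/50 → 1
L = 13/100 + 33/100 + 21/50 + 29/50 + 1 = 123/50 = 2.46 bits/symbol.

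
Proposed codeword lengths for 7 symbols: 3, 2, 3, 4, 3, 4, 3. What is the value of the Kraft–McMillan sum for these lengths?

With common denominator 2^4 = 16: Σ 2^(−ℓᵢ) = 2/16 + 4/16 + 2/16 + 1/16 + 2/16 + 1/16 + 2/16 = 14/16 = 0.875.

0.875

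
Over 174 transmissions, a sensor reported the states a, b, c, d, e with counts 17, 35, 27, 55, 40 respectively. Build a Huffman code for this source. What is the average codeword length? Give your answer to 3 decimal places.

Probabilities are the counts divided by 174.
Repeatedly combine the two least-probable nodes; the expected code length is the sum of the merged weights.
merge 17/174 + 9/58 → 22/87
merge 35/174 + 20/87 → 25/58
merge 22/87 + 55/174 → 33/58
merge 25/58 + 33/58 → 1
L = 22/87 + 25/58 + 33/58 + 1 = 196/87 ≈ 2.253 bits/symbol.

2.253 bits/symbol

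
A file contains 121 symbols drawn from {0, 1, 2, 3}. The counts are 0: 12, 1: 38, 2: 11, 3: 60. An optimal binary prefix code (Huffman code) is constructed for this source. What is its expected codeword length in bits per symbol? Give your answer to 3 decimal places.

Probabilities are the counts divided by 121.
Repeatedly combine the two least-probable nodes; the expected code length is the sum of the merged weights.
merge 1/11 + 12/121 → 23/121
merge 23/121 + 38/121 → 61/121
merge 60/121 + 61/121 → 1
L = 23/121 + 61/121 + 1 = 205/121 ≈ 1.694 bits/symbol.

1.694 bits/symbol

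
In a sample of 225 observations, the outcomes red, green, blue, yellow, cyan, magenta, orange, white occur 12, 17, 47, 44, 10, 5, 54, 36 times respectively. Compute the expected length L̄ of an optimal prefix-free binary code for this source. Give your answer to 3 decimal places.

2.738 bits/symbol

Probabilities are the counts divided by 225.
Repeatedly combine the two least-probable nodes; the expected code length is the sum of the merged weights.
merge 1/45 + 2/45 → 1/15
merge 4/75 + 1/15 → 3/25
merge 17/225 + 3/25 → 44/225
merge 4/25 + 44/225 → 16/45
merge 44/225 + 47/225 → 91/225
merge 6/25 + 16/45 → 134/225
merge 91/225 + 134/225 → 1
L = 1/15 + 3/25 + 44/225 + 16/45 + 91/225 + 134/225 + 1 = 616/225 ≈ 2.738 bits/symbol.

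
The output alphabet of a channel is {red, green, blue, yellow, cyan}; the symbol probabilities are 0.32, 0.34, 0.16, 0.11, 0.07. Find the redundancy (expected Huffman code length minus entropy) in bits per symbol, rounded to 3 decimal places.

0.083 bits

Entropy H = −Σ p log₂ p ≈ 2.0971 bits.
Huffman merges: 7/100+11/100→9/50; 4/25+9/50→17/50; 8/25+17/50→33/50; 17/50+33/50→1. L = 109/50 ≈ 2.1800.
L − H = 2.1800 − 2.0971 = 0.083 bits.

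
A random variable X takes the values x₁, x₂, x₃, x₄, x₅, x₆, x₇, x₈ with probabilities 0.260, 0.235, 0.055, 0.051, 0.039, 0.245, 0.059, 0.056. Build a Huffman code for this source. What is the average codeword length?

2.61 bits/symbol

Repeatedly combine the two least-probable nodes; the expected code length is the sum of the merged weights.
merge 39/1000 + 51/1000 → 9/100
merge 11/200 + 7/125 → 111/1000
merge 59/1000 + 9/100 → 149/1000
merge 111/1000 + 149/1000 → 13/50
merge 47/200 + 49/200 → 12/25
merge 13/50 + 13/50 → 13/25
merge 12/25 + 13/25 → 1
L = 9/100 + 111/1000 + 149/1000 + 13/50 + 12/25 + 13/25 + 1 = 261/100 = 2.61 bits/symbol.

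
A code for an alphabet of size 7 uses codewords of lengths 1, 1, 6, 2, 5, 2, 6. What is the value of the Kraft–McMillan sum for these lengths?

1.5625

With common denominator 2^6 = 64: Σ 2^(−ℓᵢ) = 32/64 + 32/64 + 1/64 + 16/64 + 2/64 + 16/64 + 1/64 = 100/64 = 1.5625.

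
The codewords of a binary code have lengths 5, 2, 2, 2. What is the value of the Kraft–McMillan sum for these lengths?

With common denominator 2^5 = 32: Σ 2^(−ℓᵢ) = 1/32 + 8/32 + 8/32 + 8/32 = 25/32 = 0.78125.

0.78125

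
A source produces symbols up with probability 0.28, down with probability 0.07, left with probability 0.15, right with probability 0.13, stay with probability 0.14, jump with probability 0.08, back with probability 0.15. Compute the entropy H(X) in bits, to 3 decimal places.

H = −Σ pᵢ log₂ pᵢ.
−0.28·log₂(0.28) = 0.5142
−0.07·log₂(0.07) = 0.2686
−0.15·log₂(0.15) = 0.4105
−0.13·log₂(0.13) = 0.3826
−0.14·log₂(0.14) = 0.3971
−0.08·log₂(0.08) = 0.2915
−0.15·log₂(0.15) = 0.4105
Sum ≈ 2.6751 → 2.675 bits.

2.675 bits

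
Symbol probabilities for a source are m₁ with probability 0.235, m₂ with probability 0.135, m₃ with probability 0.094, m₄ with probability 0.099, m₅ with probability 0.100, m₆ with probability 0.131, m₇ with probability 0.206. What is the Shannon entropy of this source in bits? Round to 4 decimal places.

H = −Σ pᵢ log₂ pᵢ.
−0.235·log₂(0.235) = 0.4910
−0.135·log₂(0.135) = 0.3900
−0.094·log₂(0.094) = 0.3207
−0.099·log₂(0.099) = 0.3303
−0.100·log₂(0.100) = 0.3322
−0.131·log₂(0.131) = 0.3841
−0.206·log₂(0.206) = 0.4695
Sum ≈ 2.7178 → 2.7178 bits.

2.7178 bits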